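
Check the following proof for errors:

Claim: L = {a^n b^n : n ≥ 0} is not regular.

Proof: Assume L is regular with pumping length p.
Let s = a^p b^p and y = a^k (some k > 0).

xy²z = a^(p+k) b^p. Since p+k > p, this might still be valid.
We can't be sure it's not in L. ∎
The proof is INCORRECT.

Error: The conclusion is wrong.
xy²z = a^(p+k) b^p is definitely NOT in L because the number of a's (p+k) ≠ number of b's (p).
The proof incorrectly doubts what is actually a valid contradiction.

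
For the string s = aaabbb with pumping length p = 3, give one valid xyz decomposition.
x = 'aa', y = 'a', z = 'bbb'

For s = aaabbb and p = 3, one valid decomposition is:
- x = 'aa' (length 2)
- y = 'a' (length 1)
- z = 'bbb' (length 3)

Verification:
- xyz = 'aa' + 'a' + 'bbb' = aaabbb ✓
- |xy| = 3 ≤ 3 ✓
- |y| = 1 > 0 ✓

All pumping lemma constraints are satisfied.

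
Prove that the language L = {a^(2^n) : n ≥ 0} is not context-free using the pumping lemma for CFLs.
Assume for contradiction that L is context-free, and let p ≥ 1 be the pumping length given by the pumping lemma for CFLs.
Choose s = a^(2^p). Then s ∈ L and |s| = 2^p ≥ p.
By the CFL pumping lemma, s = uvxyz for some u, v, x, y, z with |vxy| ≤ p, |vy| ≥ 1, and uv^i xy^i z ∈ L for every i ≥ 0.
All symbols are a's, so only lengths matter: let k = |vy|, with 1 ≤ k ≤ |vxy| ≤ p < 2^p.

Take i = 2: |uv²xy²z| = 2^p + k, and 2^p < 2^p + k < 2^p + 2^p = 2^(p+1).
So the length lies strictly between consecutive powers of two and is not a power of 2; uv²xy²z ∉ L.

This contradicts the CFL pumping lemma, which requires uv^i xy^i z ∈ L for all i ≥ 0.
Hence L = {a^(2^n) : n ≥ 0} is not context-free. ∎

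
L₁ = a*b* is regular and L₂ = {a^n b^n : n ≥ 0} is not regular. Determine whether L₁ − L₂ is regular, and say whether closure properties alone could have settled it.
No — L₁ − L₂ is not regular.

a*b* − {a^n b^n} = {a^n b^m : n ≠ m}. If this were regular, then its complement intersected with a*b*, namely {a^n b^n : n ≥ 0}, would be regular too (closure under complement and intersection) — contradiction. So L₁ − L₂ is not regular.

Note that the bare facts "L₁ regular, L₂ non-regular" do not settle the question by themselves: the closure of regular languages under ∪, ∩, complement and difference applies only when BOTH operands are regular. With a non-regular operand the result can come out regular or non-regular depending on the specific languages, so one has to work out L₁ − L₂ for this particular pair, as above.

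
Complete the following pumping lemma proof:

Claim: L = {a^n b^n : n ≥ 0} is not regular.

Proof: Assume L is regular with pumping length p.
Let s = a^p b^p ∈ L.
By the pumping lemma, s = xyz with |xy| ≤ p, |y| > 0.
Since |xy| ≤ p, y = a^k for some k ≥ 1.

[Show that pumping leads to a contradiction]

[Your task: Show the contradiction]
Consider xy²z = a^(p+k) b^p.

Since k ≥ 1, we have p + k > p.
So xy²z has more a's than b's: (p+k) a's vs p b's.
This means xy²z ∉ L because a^n b^n requires equal counts.

This contradicts the pumping lemma which states xy²z ∈ L.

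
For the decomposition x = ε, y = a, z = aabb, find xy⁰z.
aabb

Given x = '', y = 'a', z = 'aabb' and i = 0:

xy^0z = x + y·y·...·y (0 times) + z
       = '' + 'a'^0 + 'aabb'
       = '' + '' + 'aabb'
       = 'aabb'

The pumped string is 'aabb' with length 4.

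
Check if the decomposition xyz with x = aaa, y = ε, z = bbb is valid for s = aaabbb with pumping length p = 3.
Violated: |y| > 0

The decomposition x = aaa, y = ε, z = bbb for s = aaabbb with p = 3
violates the constraint: |y| > 0

|y| = 0, but the pumping lemma requires |y| > 0 (y must be non-empty).

Pumping lemma constraints:
1. xyz = s (decomposition is valid)
2. |xy| ≤ p
3. |y| > 0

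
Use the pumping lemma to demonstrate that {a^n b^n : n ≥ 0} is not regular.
Assume for contradiction that L is regular, and let p ≥ 1 be the pumping length given by the pumping lemma.
Choose s = a^p b^p. Then s ∈ L and |s| = 2p ≥ p.
By the pumping lemma, s = xyz for some x, y, z with |xy| ≤ p, |y| ≥ 1, and xy^i z ∈ L for every i ≥ 0.
Since |xy| ≤ p and the first p symbols of s are all a's, we must have y = a^k for some k with 1 ≤ k ≤ p.

Take i = 2: xy²z = a^(p + k) b^p.
This string has p + k a's but p b's, and p + k > p because k ≥ 1. So xy²z ∉ L.

This contradicts the pumping lemma, which requires xy^i z ∈ L for all i ≥ 0.
Hence L = {a^n b^n : n ≥ 0} is not regular. ∎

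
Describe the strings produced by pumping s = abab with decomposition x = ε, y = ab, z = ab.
{xy^i z : i ≥ 0} = {(ab)^(i+1) : i ≥ 0} = {ab, abab, ababab, ...}

With x = ε, y = ab, z = ab: Pumping 'ab' gives strings of alternating a's and b's.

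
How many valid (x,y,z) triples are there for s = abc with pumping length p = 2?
3

For s = 'abc' with pumping length p = 2:

Constraints: |xy| ≤ 2, |y| > 0

Valid decompositions (|xy| ≤ p, |y| ≥ 1):
  • x='', y='a', z='bc'
  • x='a', y='b', z='c'
  • x='', y='ab', z='c'

Total count: 3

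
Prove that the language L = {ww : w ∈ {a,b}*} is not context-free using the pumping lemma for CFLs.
Assume for contradiction that L is context-free, and let p ≥ 1 be the pumping length given by the pumping lemma for CFLs.
Choose s = a^p b^p a^p b^p. Then s ∈ L (take w = a^p b^p) and |s| = 4p ≥ p.
By the CFL pumping lemma, s = uvxyz for some u, v, x, y, z with |vxy| ≤ p, |vy| ≥ 1, and uv^i xy^i z ∈ L for every i ≥ 0.

Write s as four blocks A₁ B₁ A₂ B₂ with A₁ = A₂ = a^p and B₁ = B₂ = b^p. Since |vxy| ≤ p, the window vxy lies inside at most two adjacent blocks. Take i = 0 and let t = uxz, so |t| = 4p − |vy| with 1 ≤ |vy| ≤ p. If |t| is odd, t ∉ L immediately, so assume |vy| is even (hence |vy| ≥ 2) and |t|/2 = 2p − |vy|/2, which satisfies p ≤ |t|/2 ≤ 2p − 1.

Case 1 (vxy inside A₁B₁): t = a^(p−j) b^(p−l) a^p b^p with j + l = |vy|. The second half of t has length < 2p, so it is a suffix of the trailing a^p b^p and ends in b; the first half is a^(p−j) b^(p−l) a^((j+l)/2), which ends in a because (j+l)/2 ≥ 1. The halves differ, so t ∉ L.

Case 2 (vxy inside B₁A₂, straddling the middle): t = a^p b^(p−j) a^(p−l) b^p with j + l = |vy|. If t = ww, then w is a prefix of t of length ≥ p, so w begins with a^p; and w is a suffix of t of length ≥ p, so w ends with b^p. That forces |w| ≥ 2p, contradicting |w| = |t|/2 ≤ 2p − 1. So t ∉ L.

Case 3 (vxy inside A₂B₂): t = a^p b^p a^(p−j) b^(p−l) with j + l = |vy|. The first half of t is a prefix of a^p b^p, so it begins with a; the second half is b^((j+l)/2) a^(p−j) b^(p−l), which begins with b. The halves differ, so t ∉ L.

In every case uv⁰xy⁰z = uxz ∉ L.

This contradicts the CFL pumping lemma, which requires uv^i xy^i z ∈ L for all i ≥ 0.
Hence L = {ww : w ∈ {a,b}*} is not context-free. ∎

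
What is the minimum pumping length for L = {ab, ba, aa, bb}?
p = 3

For a finite language L, the pumping lemma holds vacuously if p > max|s| for s ∈ L.

The longest string in L = {ab, ba, aa, bb} has length 2.
If p = 3, then no string s ∈ L has |s| ≥ p, so the condition is vacuously true.

The minimum pumping length is p = 3.

Why no smaller p works: for any p ≤ 2, the longest string s ∈ L has |s| = 2 ≥ p, so it would
have to be pumpable; but pumping up (i = 2, 3, ...) produces ever longer strings, which cannot all lie in the
finite language L. So the pumping property fails for every p ≤ 2.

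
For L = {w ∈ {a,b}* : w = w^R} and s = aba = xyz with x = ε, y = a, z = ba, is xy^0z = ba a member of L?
No

xy⁰z = ε · ε · ba = ba.
ba reversed is ab ≠ ba, so it is not a palindrome and is not in L.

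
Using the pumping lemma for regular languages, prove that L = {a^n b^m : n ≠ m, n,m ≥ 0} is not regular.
Assume for contradiction that L is regular, and let p ≥ 1 be the pumping length given by the pumping lemma.
Choose s = a^p b^(p + p!). Then s ∈ L because p ≠ p + p! (as p! ≥ 1), and |s| ≥ p.
By the pumping lemma, s = xyz for some x, y, z with |xy| ≤ p, |y| ≥ 1, and xy^i z ∈ L for every i ≥ 0.
Since |xy| ≤ p and the first p symbols of s are all a's, y = a^k for some k with 1 ≤ k ≤ p.
For every i ≥ 0, xy^i z = a^(p + (i − 1)k) b^(p + p!).

Because 1 ≤ k ≤ p, k divides p!. Let t = p!/k (a positive integer) and take i = t + 1.
Then the number of a's is p + tk = p + p!, which equals the number of b's.
So xy^(t+1) z = a^(p + p!) b^(p + p!) has equally many a's and b's and is NOT in L.

This contradicts the pumping lemma, which requires xy^i z ∈ L for all i ≥ 0.
Hence L = {a^n b^m : n ≠ m, n,m ≥ 0} is not regular. ∎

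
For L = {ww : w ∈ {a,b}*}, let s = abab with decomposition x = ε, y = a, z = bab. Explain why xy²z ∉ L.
xy²z = aabab ∉ L

Pumping with i = 2 replaces y = a by y² = aa:
- Original: s = xyz = abab; abab splits into halves ab · ab, which are equal, so it is in L (w = ab)
- Pumped: xy²z = ε · aa · bab = aabab
- aabab has odd length 5, so it cannot be written as ww and is not in L

The pumping lemma would require xy²z ∈ L, so this decomposition yields a contradiction.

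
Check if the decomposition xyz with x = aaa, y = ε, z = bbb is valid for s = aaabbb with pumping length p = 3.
Violated: |y| > 0

The decomposition x = aaa, y = ε, z = bbb for s = aaabbb with p = 3
violates the constraint: |y| > 0

|y| = 0, but the pumping lemma requires |y| > 0 (y must be non-empty).

Pumping lemma constraints:
1. xyz = s (decomposition is valid)
2. |xy| ≤ p
3. |y| > 0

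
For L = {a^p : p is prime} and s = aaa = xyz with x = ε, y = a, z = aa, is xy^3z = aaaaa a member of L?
Yes

xy³z = ε · aaa · aa = aaaaa.
aaaaa has length 5, which is prime, so it is in L.
(A single pumped string landing in L is not a contradiction by itself; a non-regularity proof needs some i for which xy^i z ∉ L, for every admissible decomposition.)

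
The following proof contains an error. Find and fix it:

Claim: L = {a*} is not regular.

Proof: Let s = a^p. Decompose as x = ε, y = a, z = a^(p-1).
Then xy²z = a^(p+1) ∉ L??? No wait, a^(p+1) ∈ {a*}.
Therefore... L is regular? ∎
Error: The proof attempts to show a*  is not regular, but a* IS regular!

Correction: a* is a regular language (recognized by a simple DFA with one accepting state and self-loop on 'a'). The pumping lemma can only prove non-regularity, not regularity. For regular languages, pumping always works.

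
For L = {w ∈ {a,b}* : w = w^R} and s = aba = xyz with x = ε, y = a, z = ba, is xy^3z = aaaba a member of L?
No

xy³z = ε · aaa · ba = aaaba.
aaaba reversed is abaaa ≠ aaaba, so it is not a palindrome and is not in L.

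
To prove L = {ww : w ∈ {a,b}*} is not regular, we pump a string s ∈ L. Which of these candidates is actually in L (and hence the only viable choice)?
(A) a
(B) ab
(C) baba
(C) baba

The pumping lemma is applied to a string s that lies in L, so first check membership of each option:
- (A) a has odd length 1, so it cannot be written as ww and is not in L ✗
- (B) ab has length 2; its halves are a and b, which differ, so it is not in L ✗
- (C) baba splits into halves ba · ba, which are equal, so it is in L (w = ba) ✓

Only (C) baba is in L, so it is the only candidate that could play the role of s.
(In a complete proof one picks s in terms of the pumping length p so that |s| ≥ p is guaranteed; a fixed string like baba illustrates the shape of such an s.)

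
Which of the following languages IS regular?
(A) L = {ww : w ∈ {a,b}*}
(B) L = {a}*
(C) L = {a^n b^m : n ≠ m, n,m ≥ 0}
(B) {a}*

(B) L = {a}* is regular.

This can be recognized by a finite automaton (DFA/NFA).
Regular expressions like {a}* define regular languages.

The other choices are not regular:
- {a^n b^m : n ≠ m, n,m ≥ 0}: After pumping a's, we can make n = m
- {ww : w ∈ {a,b}*}: After pumping, the two halves no longer match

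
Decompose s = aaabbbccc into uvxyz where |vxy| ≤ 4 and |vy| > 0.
u='aa', v='a', x='bb', y='b', z='ccc'

For s = aaabbbccc with pumping length p = 4:

One valid decomposition:
- u = 'aa'
- v = 'a'
- x = 'bb'
- y = 'b'
- z = 'ccc'

Verification:
- uvxyz = 'aa' + 'a' + 'bb' + 'b' + 'ccc' = aaabbbccc ✓
- |vxy| = |'abbb'| = 4 ≤ 4 ✓
- |vy| = |'ab'| = 2 > 0 ✓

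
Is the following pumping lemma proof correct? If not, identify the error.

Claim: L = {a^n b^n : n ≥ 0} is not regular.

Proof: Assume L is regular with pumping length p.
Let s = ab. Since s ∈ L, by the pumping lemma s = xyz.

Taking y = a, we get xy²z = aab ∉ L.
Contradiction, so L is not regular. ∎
The proof is INCORRECT.

Error: The string s = ab may be shorter than p.
The pumping lemma only applies to strings with |s| ≥ p, and p is not under our control.
We must choose s in terms of p, e.g. s = a^p b^p, to ensure |s| ≥ p.
(The proof also fixes one particular y; a valid argument must handle every decomposition with |xy| ≤ p and |y| ≥ 1 — for s = a^p b^p this forces y = a^k, and then xy²z = a^(p+k) b^p ∉ L.)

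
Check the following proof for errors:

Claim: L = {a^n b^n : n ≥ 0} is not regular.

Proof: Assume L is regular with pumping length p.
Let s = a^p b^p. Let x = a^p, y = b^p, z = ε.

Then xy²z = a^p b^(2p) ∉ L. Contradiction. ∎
The proof is INCORRECT.

Error: The decomposition violates |xy| ≤ p.
With x = a^p and y = b^p, we have |xy| = 2p > p.
The pumping lemma requires |xy| ≤ p, so y must be within the first p characters.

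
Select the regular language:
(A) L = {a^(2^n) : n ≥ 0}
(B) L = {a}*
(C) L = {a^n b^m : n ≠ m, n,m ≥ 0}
(B) {a}*

(B) L = {a}* is regular.

This can be recognized by a finite automaton (DFA/NFA).
Regular expressions like {a}* define regular languages.

The other choices are not regular:
- {a^(2^n) : n ≥ 0}: After pumping, length is no longer a power of 2
- {a^n b^m : n ≠ m, n,m ≥ 0}: After pumping a's, we can make n = m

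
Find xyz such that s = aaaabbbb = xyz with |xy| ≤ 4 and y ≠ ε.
x = 'aa', y = 'a', z = 'abbbb'

For s = aaaabbbb and p = 4, one valid decomposition is:
- x = 'aa' (length 2)
- y = 'a' (length 1)
- z = 'abbbb' (length 5)

Verification:
- xyz = 'aa' + 'a' + 'abbbb' = aaaabbbb ✓
- |xy| = 3 ≤ 4 ✓
- |y| = 1 > 0 ✓

All pumping lemma constraints are satisfied.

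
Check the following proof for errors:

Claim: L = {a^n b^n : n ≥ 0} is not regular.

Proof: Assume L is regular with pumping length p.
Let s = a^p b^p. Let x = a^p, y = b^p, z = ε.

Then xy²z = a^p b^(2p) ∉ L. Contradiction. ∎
The proof is INCORRECT.

Error: The decomposition violates |xy| ≤ p.
With x = a^p and y = b^p, we have |xy| = 2p > p.
The pumping lemma requires |xy| ≤ p, so y must be within the first p characters.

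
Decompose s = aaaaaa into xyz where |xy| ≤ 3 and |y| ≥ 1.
x = 'a', y = 'aa', z = 'aaa'

For s = aaaaaa and p = 3, one valid decomposition is:
- x = 'a' (length 1)
- y = 'aa' (length 2)
- z = 'aaa' (length 3)

Verification:
- xyz = 'a' + 'aa' + 'aaa' = aaaaaa ✓
- |xy| = 3 ≤ 3 ✓
- |y| = 2 > 0 ✓

All pumping lemma constraints are satisfied.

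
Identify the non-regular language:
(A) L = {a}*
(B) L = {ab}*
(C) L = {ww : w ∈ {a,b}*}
(C) {ww : w ∈ {a,b}*}

(C) L = {ww : w ∈ {a,b}*} is NOT regular.

The pumping lemma can be used to prove this:
After pumping, the two halves no longer match

The other languages are regular because they can be recognized by finite automata.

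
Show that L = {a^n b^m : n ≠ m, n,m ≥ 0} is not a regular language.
Assume for contradiction that L is regular, and let p ≥ 1 be the pumping length given by the pumping lemma.
Choose s = a^p b^(p + p!). Then s ∈ L because p ≠ p + p! (as p! ≥ 1), and |s| ≥ p.
By the pumping lemma, s = xyz for some x, y, z with |xy| ≤ p, |y| ≥ 1, and xy^i z ∈ L for every i ≥ 0.
Since |xy| ≤ p and the first p symbols of s are all a's, y = a^k for some k with 1 ≤ k ≤ p.
For every i ≥ 0, xy^i z = a^(p + (i − 1)k) b^(p + p!).

Because 1 ≤ k ≤ p, k divides p!. Let t = p!/k (a positive integer) and take i = t + 1.
Then the number of a's is p + tk = p + p!, which equals the number of b's.
So xy^(t+1) z = a^(p + p!) b^(p + p!) has equally many a's and b's and is NOT in L.

This contradicts the pumping lemma, which requires xy^i z ∈ L for all i ≥ 0.
Hence L = {a^n b^m : n ≠ m, n,m ≥ 0} is not regular. ∎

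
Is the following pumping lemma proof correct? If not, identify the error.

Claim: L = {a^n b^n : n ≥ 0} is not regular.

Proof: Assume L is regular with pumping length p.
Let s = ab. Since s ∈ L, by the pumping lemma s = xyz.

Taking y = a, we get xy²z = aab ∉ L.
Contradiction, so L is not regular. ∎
The proof is INCORRECT.

Error: The string s = ab may be shorter than p.
The pumping lemma only applies to strings with |s| ≥ p, and p is not under our control.
We must choose s in terms of p, e.g. s = a^p b^p, to ensure |s| ≥ p.
(The proof also fixes one particular y; a valid argument must handle every decomposition with |xy| ≤ p and |y| ≥ 1 — for s = a^p b^p this forces y = a^k, and then xy²z = a^(p+k) b^p ∉ L.)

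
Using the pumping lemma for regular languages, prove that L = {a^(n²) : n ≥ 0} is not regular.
Assume for contradiction that L is regular, and let p ≥ 1 be the pumping length given by the pumping lemma.
Choose s = a^(p²). Then s ∈ L and |s| = p² ≥ p.
By the pumping lemma, s = xyz for some x, y, z with |xy| ≤ p, |y| ≥ 1, and xy^i z ∈ L for every i ≥ 0.
Here y = a^k for some k with 1 ≤ k ≤ |xy| ≤ p.

Take i = 2: |xy²z| = p² + k.
Now p² < p² + k ≤ p² + p < p² + 2p + 1 = (p + 1)².
So |xy²z| lies strictly between the consecutive squares p² and (p + 1)², hence is not a perfect square, and xy²z ∉ L.

This contradicts the pumping lemma, which requires xy^i z ∈ L for all i ≥ 0.
Hence L = {a^(n²) : n ≥ 0} is not regular. ∎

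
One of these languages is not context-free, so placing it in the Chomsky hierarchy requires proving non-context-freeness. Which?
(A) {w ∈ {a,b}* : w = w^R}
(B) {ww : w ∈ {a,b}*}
(B) {ww : w ∈ {a,b}*}

(B) {ww : w ∈ {a,b}*} requires the CFL pumping lemma.

- {w ∈ {a,b}* : w = w^R} is context-free (but not regular)
  • Can be shown non-regular with the regular pumping lemma
  • After pumping, the string is no longer symmetric

- {ww : w ∈ {a,b}*} is NOT context-free
  • Requires the CFL pumping lemma to prove
  • Cannot verify equality of two arbitrary substrings

The CFL pumping lemma is "stronger" in that it can prove non-membership
in the larger class of context-free languages.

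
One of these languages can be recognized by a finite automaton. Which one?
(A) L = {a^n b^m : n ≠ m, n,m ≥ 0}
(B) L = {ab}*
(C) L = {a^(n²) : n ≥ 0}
(B) {ab}*

(B) L = {ab}* is regular.

This can be recognized by a finite automaton (DFA/NFA).
Regular expressions like {ab}* define regular languages.

The other choices are not regular:
- {a^(n²) : n ≥ 0}: After pumping, length is no longer a perfect square
- {a^n b^m : n ≠ m, n,m ≥ 0}: After pumping a's, we can make n = m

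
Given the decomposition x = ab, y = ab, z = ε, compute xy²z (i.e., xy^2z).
ababab

Given x = 'ab', y = 'ab', z = '' and i = 2:

xy^2z = x + y·y·...·y (2 times) + z
       = 'ab' + 'ab'^2 + ''
       = 'ab' + 'abab' + ''
       = 'ababab'

The pumped string is 'ababab' with length 6.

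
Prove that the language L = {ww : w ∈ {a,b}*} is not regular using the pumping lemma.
Assume for contradiction that L is regular, and let p ≥ 1 be the pumping length given by the pumping lemma.
Choose s = a^p b a^p b. Then s ∈ L (take w = a^p b) and |s| = 2p + 2 ≥ p.
By the pumping lemma, s = xyz for some x, y, z with |xy| ≤ p, |y| ≥ 1, and xy^i z ∈ L for every i ≥ 0.
Since |xy| ≤ p and the first p symbols of s are all a's, y = a^k for some k with 1 ≤ k ≤ p.

Take i = 2: t = xy²z = a^(p + k) b a^p b.
Suppose t = uu for some string u. The string t contains exactly two b's and ends in b, so u contains exactly one b and ends in b; hence u = a^j b for some j, and uu = a^j b a^j b. Comparing with t = a^(p + k) b a^p b forces j = p + k (first block) and j = p (second block), which is impossible since k ≥ 1. So t ∉ L.

This contradicts the pumping lemma, which requires xy^i z ∈ L for all i ≥ 0.
Hence L = {ww : w ∈ {a,b}*} is not regular. ∎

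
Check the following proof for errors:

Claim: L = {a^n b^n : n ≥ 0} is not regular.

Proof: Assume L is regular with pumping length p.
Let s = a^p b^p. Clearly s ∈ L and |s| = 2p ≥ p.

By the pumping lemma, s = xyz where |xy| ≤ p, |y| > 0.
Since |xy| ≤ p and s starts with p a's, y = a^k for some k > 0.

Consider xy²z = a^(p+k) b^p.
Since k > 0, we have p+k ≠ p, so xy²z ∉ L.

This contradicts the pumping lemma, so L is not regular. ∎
The proof is correct.

This proof is valid because:
1. The string s = a^p b^p is correctly in L
2. The decomposition analysis is correct: y must consist only of a's
3. The contradiction is valid: pumping increases a's but not b's
4. The conclusion follows logically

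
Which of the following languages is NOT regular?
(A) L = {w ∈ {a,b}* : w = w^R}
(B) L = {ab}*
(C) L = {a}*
(A) {w ∈ {a,b}* : w = w^R}

(A) L = {w ∈ {a,b}* : w = w^R} is NOT regular.

The pumping lemma can be used to prove this:
After pumping, the string is no longer symmetric

The other languages are regular because they can be recognized by finite automata.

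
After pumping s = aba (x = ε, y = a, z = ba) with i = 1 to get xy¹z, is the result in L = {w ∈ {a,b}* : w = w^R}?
Yes

xy¹z = ε · a · ba = aba.
aba reversed is aba, the same string, so it is a palindrome and is in L.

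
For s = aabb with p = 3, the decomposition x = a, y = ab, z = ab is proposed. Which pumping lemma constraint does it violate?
Violated: xyz = s

The decomposition x = a, y = ab, z = ab for s = aabb with p = 3
violates the constraint: xyz = s

xyz = 'a' + 'ab' + 'ab' = 'aabab' ≠ 'aabb' = s. The decomposition doesn't reconstruct s.

Pumping lemma constraints:
1. xyz = s (decomposition is valid)
2. |xy| ≤ p
3. |y| > 0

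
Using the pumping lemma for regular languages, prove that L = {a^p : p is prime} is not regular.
Assume for contradiction that L is regular, and let p ≥ 1 be the pumping length given by the pumping lemma.
Choose a prime q with q ≥ p (one exists because there are infinitely many primes) and let s = a^q. Then s ∈ L and |s| = q ≥ p.
By the pumping lemma, s = xyz for some x, y, z with |xy| ≤ p, |y| ≥ 1, and xy^i z ∈ L for every i ≥ 0.
Here y = a^k for some k with 1 ≤ k ≤ p, and xy^i z = a^(q + (i − 1)k) for every i ≥ 0.

Take i = q + 1: |xy^(q+1) z| = q + qk = q(k + 1).
Both factors satisfy q ≥ 2 and k + 1 ≥ 2, so q(k + 1) is composite, and xy^(q+1) z ∉ L.

This contradicts the pumping lemma, which requires xy^i z ∈ L for all i ≥ 0.
Hence L = {a^p : p is prime} is not regular. ∎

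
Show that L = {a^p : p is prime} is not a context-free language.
Assume for contradiction that L is context-free, and let p ≥ 1 be the pumping length given by the pumping lemma for CFLs.
Choose a prime q with q ≥ p and let s = a^q. Then s ∈ L and |s| = q ≥ p.
By the CFL pumping lemma, s = uvxyz for some u, v, x, y, z with |vxy| ≤ p, |vy| ≥ 1, and uv^i xy^i z ∈ L for every i ≥ 0.
All symbols are a's, so only lengths matter: let k = |vy|, with 1 ≤ k ≤ p. Then |uv^i xy^i z| = q + (i − 1)k.

Take i = q + 1: the length is q + qk = q(k + 1).
Both factors satisfy q ≥ 2 and k + 1 ≥ 2, so q(k + 1) is composite and uv^(q+1) xy^(q+1) z ∉ L.

This contradicts the CFL pumping lemma, which requires uv^i xy^i z ∈ L for all i ≥ 0.
Hence L = {a^p : p is prime} is not context-free. ∎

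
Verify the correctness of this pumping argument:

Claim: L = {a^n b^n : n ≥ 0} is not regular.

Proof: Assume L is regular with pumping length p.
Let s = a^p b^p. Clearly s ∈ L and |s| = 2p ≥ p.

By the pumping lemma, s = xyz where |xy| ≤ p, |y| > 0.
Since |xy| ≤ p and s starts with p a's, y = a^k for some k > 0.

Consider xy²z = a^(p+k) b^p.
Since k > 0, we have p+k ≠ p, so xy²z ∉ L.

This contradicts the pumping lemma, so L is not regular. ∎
The proof is correct.

This proof is valid because:
1. The string s = a^p b^p is correctly in L
2. The decomposition analysis is correct: y must consist only of a's
3. The contradiction is valid: pumping increases a's but not b's
4. The conclusion follows logically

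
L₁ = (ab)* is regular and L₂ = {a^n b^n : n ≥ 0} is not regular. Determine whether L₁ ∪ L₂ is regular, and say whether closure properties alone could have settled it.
No — L₁ ∪ L₂ is not regular.

Let U = (ab)* ∪ {a^n b^n}. If U were regular, then U ∩ aa*bb* would be regular (closure under intersection with a regular language). But (ab)* ∩ aa*bb* = {ab} and {a^n b^n} ∩ aa*bb* = {a^n b^n : n ≥ 1}, so U ∩ aa*bb* = {a^n b^n : n ≥ 1}, which is not regular. Hence U is not regular.

Note that the bare facts "L₁ regular, L₂ non-regular" do not settle the question by themselves: the closure of regular languages under ∪, ∩, complement and difference applies only when BOTH operands are regular. With a non-regular operand the result can come out regular or non-regular depending on the specific languages, so one has to work out L₁ ∪ L₂ for this particular pair, as above.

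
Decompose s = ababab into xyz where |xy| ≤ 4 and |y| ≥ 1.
x = '', y = 'a', z = 'babab'

For s = ababab and p = 4, one valid decomposition is:
- x = '' (length 0)
- y = 'a' (length 1)
- z = 'babab' (length 5)

Verification:
- xyz = '' + 'a' + 'babab' = ababab ✓
- |xy| = 1 ≤ 4 ✓
- |y| = 1 > 0 ✓

All pumping lemma constraints are satisfied.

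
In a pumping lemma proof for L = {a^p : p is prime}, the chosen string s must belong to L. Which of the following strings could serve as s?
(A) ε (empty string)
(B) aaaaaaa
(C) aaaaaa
(B) aaaaaaa

The pumping lemma is applied to a string s that lies in L, so first check membership of each option:
- (A) ε has length 0, which is not prime, so it is not in L ✗
- (B) aaaaaaa has length 7, which is prime, so it is in L ✓
- (C) aaaaaa has length 6 = 2 × 3, which is not prime, so it is not in L ✗

Only (B) aaaaaaa is in L, so it is the only candidate that could play the role of s.
(In a complete proof one picks s in terms of the pumping length p so that |s| ≥ p is guaranteed; a fixed string like aaaaaaa illustrates the shape of such an s.)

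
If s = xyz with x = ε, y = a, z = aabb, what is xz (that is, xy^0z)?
aabb

Given x = '', y = 'a', z = 'aabb' and i = 0:

xy^0z = x + y·y·...·y (0 times) + z
       = '' + 'a'^0 + 'aabb'
       = '' + '' + 'aabb'
       = 'aabb'

The pumped string is 'aabb' with length 4.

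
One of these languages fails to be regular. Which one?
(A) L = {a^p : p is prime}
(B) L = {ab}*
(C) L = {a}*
(A) {a^p : p is prime}

(A) L = {a^p : p is prime} is NOT regular.

The pumping lemma can be used to prove this:
After pumping, the length becomes composite

The other languages are regular because they can be recognized by finite automata.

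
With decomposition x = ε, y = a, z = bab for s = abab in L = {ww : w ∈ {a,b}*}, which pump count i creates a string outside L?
i = 2

xy²z = ε · aa · bab = aabab; aabab has odd length 5, so it cannot be written as ww and is not in L.
(Other choices also work, e.g. i = 0, 3; only i = 1 is guaranteed to stay in L since xy¹z = s.)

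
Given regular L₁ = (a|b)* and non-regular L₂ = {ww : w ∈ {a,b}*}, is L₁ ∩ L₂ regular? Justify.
No — L₁ ∩ L₂ is not regular.

(a|b)* is all strings over {a,b}, so L₁ ∩ L₂ = {ww : w ∈ {a,b}*} = L₂ itself, which is not regular (pump s = a^p b a^p b).

Note that the bare facts "L₁ regular, L₂ non-regular" do not settle the question by themselves: the closure of regular languages under ∪, ∩, complement and difference applies only when BOTH operands are regular. With a non-regular operand the result can come out regular or non-regular depending on the specific languages, so one has to work out L₁ ∩ L₂ for this particular pair, as above.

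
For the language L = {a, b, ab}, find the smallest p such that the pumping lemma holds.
p = 3

For a finite language L, the pumping lemma holds vacuously if p > max|s| for s ∈ L.

The longest string in L = {a, b, ab} has length 2.
If p = 3, then no string s ∈ L has |s| ≥ p, so the condition is vacuously true.

The minimum pumping length is p = 3.

Why no smaller p works: for any p ≤ 2, the longest string s ∈ L has |s| = 2 ≥ p, so it would
have to be pumpable; but pumping up (i = 2, 3, ...) produces ever longer strings, which cannot all lie in the
finite language L. So the pumping property fails for every p ≤ 2.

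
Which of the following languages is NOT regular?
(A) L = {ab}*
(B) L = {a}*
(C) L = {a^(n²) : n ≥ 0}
(C) {a^(n²) : n ≥ 0}

(C) L = {a^(n²) : n ≥ 0} is NOT regular.

The pumping lemma can be used to prove this:
After pumping, length is no longer a perfect square

The other languages are regular because they can be recognized by finite automata.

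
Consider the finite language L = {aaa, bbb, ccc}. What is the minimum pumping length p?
p = 4

For a finite language L, the pumping lemma holds vacuously if p > max|s| for s ∈ L.

The longest string in L = {aaa, bbb, ccc} has length 3.
If p = 4, then no string s ∈ L has |s| ≥ p, so the condition is vacuously true.

The minimum pumping length is p = 4.

Why no smaller p works: for any p ≤ 3, the longest string s ∈ L has |s| = 3 ≥ p, so it would
have to be pumpable; but pumping up (i = 2, 3, ...) produces ever longer strings, which cannot all lie in the
finite language L. So the pumping property fails for every p ≤ 3.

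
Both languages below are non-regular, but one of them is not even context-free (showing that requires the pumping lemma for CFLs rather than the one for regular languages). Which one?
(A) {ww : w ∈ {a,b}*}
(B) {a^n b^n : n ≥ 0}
(A) {ww : w ∈ {a,b}*}

(A) {ww : w ∈ {a,b}*} requires the CFL pumping lemma.

- {a^n b^n : n ≥ 0} is context-free (but not regular)
  • Can be shown non-regular with the regular pumping lemma
  • After pumping, the number of a's and b's become unequal

- {ww : w ∈ {a,b}*} is NOT context-free
  • Requires the CFL pumping lemma to prove
  • Cannot verify equality of two arbitrary substrings

The CFL pumping lemma is "stronger" in that it can prove non-membership
in the larger class of context-free languages.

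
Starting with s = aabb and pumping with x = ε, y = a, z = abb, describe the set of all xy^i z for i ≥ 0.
{xy^i z : i ≥ 0} = {a^(i+1) b^2 : i ≥ 0} = {abb, aabb, aaabb, ...}

With x = ε, y = a, z = abb: Starting with aabb and pumping the first 'a' (z = abb keeps the second 'a'), we get strings with i+1 a's followed by 2 b's for i = 0, 1, 2, ...; note bb is not produced because z always contributes one a.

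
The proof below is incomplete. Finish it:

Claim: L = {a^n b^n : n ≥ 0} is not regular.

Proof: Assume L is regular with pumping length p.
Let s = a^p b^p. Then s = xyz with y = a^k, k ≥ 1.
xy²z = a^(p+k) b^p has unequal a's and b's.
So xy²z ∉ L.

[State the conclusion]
This contradicts the pumping lemma for regular languages,
which guarantees xy^i z ∈ L for all i ≥ 0.

Since our assumption that L is regular leads to a contradiction,
we conclude that L = {a^n b^n : n ≥ 0} is NOT regular. ∎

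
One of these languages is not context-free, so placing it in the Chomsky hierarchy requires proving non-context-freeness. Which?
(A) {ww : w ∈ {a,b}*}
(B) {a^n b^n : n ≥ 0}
(A) {ww : w ∈ {a,b}*}

(A) {ww : w ∈ {a,b}*} requires the CFL pumping lemma.

- {a^n b^n : n ≥ 0} is context-free (but not regular)
  • Can be shown non-regular with the regular pumping lemma
  • After pumping, the number of a's and b's become unequal

- {ww : w ∈ {a,b}*} is NOT context-free
  • Requires the CFL pumping lemma to prove
  • Cannot verify equality of two arbitrary substrings

The CFL pumping lemma is "stronger" in that it can prove non-membership
in the larger class of context-free languages.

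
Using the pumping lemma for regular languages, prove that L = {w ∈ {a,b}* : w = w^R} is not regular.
Assume for contradiction that L is regular, and let p ≥ 1 be the pumping length given by the pumping lemma.
Choose s = a^p b a^p. Then s ∈ L (it reads the same in both directions) and |s| = 2p + 1 ≥ p.
By the pumping lemma, s = xyz for some x, y, z with |xy| ≤ p, |y| ≥ 1, and xy^i z ∈ L for every i ≥ 0.
Since |xy| ≤ p and the first p symbols of s are all a's, y = a^k for some k with 1 ≤ k ≤ p.

Take i = 0: xy⁰z = a^(p − k) b a^p.
Its reversal is a^p b a^(p − k). These differ because the block of a's before the unique b has length p − k in one and p in the other, and p − k ≠ p since k ≥ 1. So xy⁰z is not a palindrome, i.e. xy⁰z ∉ L.

This contradicts the pumping lemma, which requires xy^i z ∈ L for all i ≥ 0.
Hence L = {w ∈ {a,b}* : w = w^R} is not regular. ∎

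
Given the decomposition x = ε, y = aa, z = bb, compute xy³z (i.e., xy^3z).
aaaaaabb

Given x = '', y = 'aa', z = 'bb' and i = 3:

xy^3z = x + y·y·...·y (3 times) + z
       = '' + 'aa'^3 + 'bb'
       = '' + 'aaaaaa' + 'bb'
       = 'aaaaaabb'

The pumped string is 'aaaaaabb' with length 8.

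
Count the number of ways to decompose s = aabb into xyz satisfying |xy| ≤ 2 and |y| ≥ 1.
3

For s = 'aabb' with pumping length p = 2:

Constraints: |xy| ≤ 2, |y| > 0

Valid decompositions (|xy| ≤ p, |y| ≥ 1):
  • x='', y='a', z='abb'
  • x='a', y='a', z='bb'
  • x='', y='aa', z='bb'

Total count: 3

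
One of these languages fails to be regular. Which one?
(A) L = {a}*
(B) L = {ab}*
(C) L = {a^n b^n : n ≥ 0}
(C) {a^n b^n : n ≥ 0}

(C) L = {a^n b^n : n ≥ 0} is NOT regular.

The pumping lemma can be used to prove this:
After pumping, the number of a's and b's become unequal

The other languages are regular because they can be recognized by finite automata.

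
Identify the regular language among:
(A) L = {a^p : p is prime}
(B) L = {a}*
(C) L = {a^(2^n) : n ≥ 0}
(B) {a}*

(B) L = {a}* is regular.

This can be recognized by a finite automaton (DFA/NFA).
Regular expressions like {a}* define regular languages.

The other choices are not regular:
- {a^(2^n) : n ≥ 0}: After pumping, length is no longer a power of 2
- {a^p : p is prime}: After pumping, the length becomes composite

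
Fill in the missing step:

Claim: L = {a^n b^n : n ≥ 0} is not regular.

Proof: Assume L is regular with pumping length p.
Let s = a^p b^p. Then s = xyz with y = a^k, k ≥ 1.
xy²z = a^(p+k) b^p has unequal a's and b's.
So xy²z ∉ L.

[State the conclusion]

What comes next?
This contradicts the pumping lemma for regular languages,
which guarantees xy^i z ∈ L for all i ≥ 0.

Since our assumption that L is regular leads to a contradiction,
we conclude that L = {a^n b^n : n ≥ 0} is NOT regular. ∎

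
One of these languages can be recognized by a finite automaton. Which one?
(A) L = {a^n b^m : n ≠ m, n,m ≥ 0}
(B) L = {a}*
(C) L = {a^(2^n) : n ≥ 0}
(B) {a}*

(B) L = {a}* is regular.

This can be recognized by a finite automaton (DFA/NFA).
Regular expressions like {a}* define regular languages.

The other choices are not regular:
- {a^n b^m : n ≠ m, n,m ≥ 0}: After pumping a's, we can make n = m
- {a^(2^n) : n ≥ 0}: After pumping, length is no longer a power of 2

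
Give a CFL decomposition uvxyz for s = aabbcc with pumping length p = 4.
u='a', v='a', x='bb', y='c', z='c'

For s = aabbcc with pumping length p = 4:

One valid decomposition:
- u = 'a'
- v = 'a'
- x = 'bb'
- y = 'c'
- z = 'c'

Verification:
- uvxyz = 'a' + 'a' + 'bb' + 'c' + 'c' = aabbcc ✓
- |vxy| = |'abbc'| = 4 ≤ 4 ✓
- |vy| = |'ac'| = 2 > 0 ✓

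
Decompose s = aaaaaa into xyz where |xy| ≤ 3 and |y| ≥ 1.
x = '', y = 'aa', z = 'aaaa'

For s = aaaaaa and p = 3, one valid decomposition is:
- x = '' (length 0)
- y = 'aa' (length 2)
- z = 'aaaa' (length 4)

Verification:
- xyz = '' + 'aa' + 'aaaa' = aaaaaa ✓
- |xy| = 2 ≤ 3 ✓
- |y| = 2 > 0 ✓

All pumping lemma constraints are satisfied.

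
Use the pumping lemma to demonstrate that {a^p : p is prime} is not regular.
Assume for contradiction that L is regular, and let p ≥ 1 be the pumping length given by the pumping lemma.
Choose a prime q with q ≥ p (one exists because there are infinitely many primes) and let s = a^q. Then s ∈ L and |s| = q ≥ p.
By the pumping lemma, s = xyz for some x, y, z with |xy| ≤ p, |y| ≥ 1, and xy^i z ∈ L for every i ≥ 0.
Here y = a^k for some k with 1 ≤ k ≤ p, and xy^i z = a^(q + (i − 1)k) for every i ≥ 0.

Take i = q + 1: |xy^(q+1) z| = q + qk = q(k + 1).
Both factors satisfy q ≥ 2 and k + 1 ≥ 2, so q(k + 1) is composite, and xy^(q+1) z ∉ L.

This contradicts the pumping lemma, which requires xy^i z ∈ L for all i ≥ 0.
Hence L = {a^p : p is prime} is not regular. ∎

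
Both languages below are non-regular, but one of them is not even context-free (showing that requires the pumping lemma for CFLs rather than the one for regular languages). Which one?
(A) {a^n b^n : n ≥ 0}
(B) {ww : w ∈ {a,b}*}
(B) {ww : w ∈ {a,b}*}

(B) {ww : w ∈ {a,b}*} requires the CFL pumping lemma.

- {a^n b^n : n ≥ 0} is context-free (but not regular)
  • Can be shown non-regular with the regular pumping lemma
  • After pumping, the number of a's and b's become unequal

- {ww : w ∈ {a,b}*} is NOT context-free
  • Requires the CFL pumping lemma to prove
  • Even a PDA cannot compare two arbitrary halves symbol by symbol; CFL pumping on a^p b^p a^p b^p fails

The CFL pumping lemma is "stronger" in that it can prove non-membership
in the larger class of context-free languages.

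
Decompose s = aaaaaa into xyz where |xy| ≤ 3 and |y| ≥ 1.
x = 'a', y = 'a', z = 'aaaa'

For s = aaaaaa and p = 3, one valid decomposition is:
- x = 'a' (length 1)
- y = 'a' (length 1)
- z = 'aaaa' (length 4)

Verification:
- xyz = 'a' + 'a' + 'aaaa' = aaaaaa ✓
- |xy| = 2 ≤ 3 ✓
- |y| = 1 > 0 ✓

All pumping lemma constraints are satisfied.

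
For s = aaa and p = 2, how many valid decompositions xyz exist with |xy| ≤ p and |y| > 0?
3

For s = 'aaa' with pumping length p = 2:

Constraints: |xy| ≤ 2, |y| > 0

Valid decompositions (|xy| ≤ p, |y| ≥ 1):
  • x='', y='a', z='aa'
  • x='a', y='a', z='a'
  • x='', y='aa', z='a'

Total count: 3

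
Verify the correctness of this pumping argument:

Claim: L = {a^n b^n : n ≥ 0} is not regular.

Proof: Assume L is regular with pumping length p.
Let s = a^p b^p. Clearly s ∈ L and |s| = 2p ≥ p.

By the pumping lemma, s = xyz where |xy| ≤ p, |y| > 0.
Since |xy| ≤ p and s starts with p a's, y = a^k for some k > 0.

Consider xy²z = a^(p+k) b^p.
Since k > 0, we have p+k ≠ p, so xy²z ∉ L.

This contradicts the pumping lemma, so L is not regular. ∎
The proof is correct.

This proof is valid because:
1. The string s = a^p b^p is correctly in L
2. The decomposition analysis is correct: y must consist only of a's
3. The contradiction is valid: pumping increases a's but not b's
4. The conclusion follows logically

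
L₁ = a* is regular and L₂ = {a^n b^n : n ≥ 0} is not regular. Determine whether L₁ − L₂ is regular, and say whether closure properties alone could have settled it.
Yes — L₁ − L₂ is regular.

The only string of a* that lies in {a^n b^n} is ε, so L₁ − L₂ = a* − {ε} = a⁺ = aa*, which is regular.

Note that the bare facts "L₁ regular, L₂ non-regular" do not settle the question by themselves: the closure of regular languages under ∪, ∩, complement and difference applies only when BOTH operands are regular. With a non-regular operand the result can come out regular or non-regular depending on the specific languages, so one has to work out L₁ − L₂ for this particular pair, as above.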